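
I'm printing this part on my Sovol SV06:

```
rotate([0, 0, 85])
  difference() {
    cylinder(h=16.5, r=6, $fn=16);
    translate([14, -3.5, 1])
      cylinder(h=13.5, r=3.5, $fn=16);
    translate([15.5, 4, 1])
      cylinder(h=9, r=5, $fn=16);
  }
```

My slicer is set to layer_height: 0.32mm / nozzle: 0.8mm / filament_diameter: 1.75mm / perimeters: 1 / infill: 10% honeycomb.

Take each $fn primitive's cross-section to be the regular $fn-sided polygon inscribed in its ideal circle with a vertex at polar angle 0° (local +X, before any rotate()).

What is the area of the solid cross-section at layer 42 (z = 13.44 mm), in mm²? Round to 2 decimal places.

At z = 13.44 mm: the r=6 cylinder contributes a regular 16-gon of circumradius 6 (area = (16/2)·6.000²·sin(360°/16) = 110.21 mm²); the r=3.5 cylinder at (14, -3.5) contributes a regular 16-gon of circumradius 3.5 (area = (16/2)·3.500²·sin(360°/16) = 37.50 mm²); the cylinder at (15.5, 4) does not reach this height (z outside [1, 10]); After the difference (first − rest): starting from the r=6 cylinder (110.21 mm²), the r=3.5 cylinder at (14, -3.5) misses the remaining region (no effect) — area = 110.21 mm²; (whole slice rotated 85° about Z — lengths, areas and connectivity unchanged). Overall, the cross-section is a single solid region. Net area = 110.21 mm².

110.21 mm²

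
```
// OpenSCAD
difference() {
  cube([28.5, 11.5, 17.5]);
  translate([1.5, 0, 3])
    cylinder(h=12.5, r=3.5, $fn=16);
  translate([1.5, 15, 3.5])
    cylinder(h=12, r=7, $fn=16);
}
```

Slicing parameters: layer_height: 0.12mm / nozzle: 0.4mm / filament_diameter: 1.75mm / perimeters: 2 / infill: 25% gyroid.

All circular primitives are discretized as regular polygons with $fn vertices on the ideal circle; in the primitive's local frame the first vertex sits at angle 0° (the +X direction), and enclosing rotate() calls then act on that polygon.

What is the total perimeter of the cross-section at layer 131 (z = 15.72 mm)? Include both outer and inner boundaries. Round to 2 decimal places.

At z = 15.72 mm: the 28.5×11.5 cube contributes its full rectangle (perimeter 80.00 mm); the cylinder at (1.5, 0) is not intersected at this z (z outside [3, 15.5]); the cylinder at (1.5, 15) does not reach this height (z outside [3.5, 15.5]); Subtracting the remaining from the first: none of the subtracted shapes is present at this height, so the 28.5×11.5 cube is unchanged — boundary = 80.00 mm. Overall, the cross-section is a single solid region. Total boundary length (outer) = 80.00 mm.

80.00 mm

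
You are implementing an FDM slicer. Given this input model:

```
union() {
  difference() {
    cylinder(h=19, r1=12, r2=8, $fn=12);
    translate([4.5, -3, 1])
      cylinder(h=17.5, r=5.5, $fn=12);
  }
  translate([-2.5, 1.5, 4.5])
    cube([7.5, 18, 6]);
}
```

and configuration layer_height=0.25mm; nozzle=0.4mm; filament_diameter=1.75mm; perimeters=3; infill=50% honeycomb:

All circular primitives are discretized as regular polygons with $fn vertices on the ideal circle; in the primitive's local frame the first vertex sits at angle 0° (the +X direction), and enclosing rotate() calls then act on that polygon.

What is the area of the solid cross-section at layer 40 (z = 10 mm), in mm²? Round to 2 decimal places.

288.36 mm²

At z = 10 mm: the cone: at t=0.526 of its height the radius interpolates to r₁+(r₂−r₁)t = 9.895, giving a regular 12-gon of that circumradius (area = (12/2)·9.895²·sin(360°/12) = 293.72 mm²); the r=5.5 cylinder at (4.5, -3) gives a regular 12-gon of circumradius 5.5 (constant along its height) (area = (12/2)·5.500²·sin(360°/12) = 90.75 mm²); After the difference (first − rest): starting from the cone (293.72 mm²), the r=5.5 cylinder at (4.5, -3) partially overlaps it — only the 83.82 mm² overlap (of its 90.75 mm²) is removed, clipping the outline — area = 209.90 mm²; the cube at (-2.5, 1.5) is present — its section is the full 7.5×18 rectangle (area 135.00 mm²); Merging all regions: the regions partially overlap — summed areas 344.90 mm² minus the doubly-counted overlap 56.53 mm² gives 288.36 mm² — area = 288.36 mm². Overall, the cross-section is a single solid region. Net area = 288.36 mm².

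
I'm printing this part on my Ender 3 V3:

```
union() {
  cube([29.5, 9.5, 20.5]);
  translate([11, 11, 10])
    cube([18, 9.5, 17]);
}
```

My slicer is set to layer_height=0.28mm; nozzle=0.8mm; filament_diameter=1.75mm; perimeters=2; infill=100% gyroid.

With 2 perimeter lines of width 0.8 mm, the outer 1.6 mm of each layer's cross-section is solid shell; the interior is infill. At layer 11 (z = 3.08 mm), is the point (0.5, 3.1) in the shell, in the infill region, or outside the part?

At z = 3.08 mm: the cube is present — its section is the full 29.5×9.5 rectangle; the cube at (11, 11) is absent (z outside [10, 27]); Combining (union): only the 29.5×9.5 cube is present, so the union is just that shape — 1 connected region. Overall, the cross-section is a single solid region. The nearest boundary edge runs (0.00, 9.50)→(0.00, 0.00); distance from the point to it = 0.50 mm. The point is inside the cross-section, 0.50 mm from the nearest boundary — within the 1.6 mm shell band (2 × 0.8).

shell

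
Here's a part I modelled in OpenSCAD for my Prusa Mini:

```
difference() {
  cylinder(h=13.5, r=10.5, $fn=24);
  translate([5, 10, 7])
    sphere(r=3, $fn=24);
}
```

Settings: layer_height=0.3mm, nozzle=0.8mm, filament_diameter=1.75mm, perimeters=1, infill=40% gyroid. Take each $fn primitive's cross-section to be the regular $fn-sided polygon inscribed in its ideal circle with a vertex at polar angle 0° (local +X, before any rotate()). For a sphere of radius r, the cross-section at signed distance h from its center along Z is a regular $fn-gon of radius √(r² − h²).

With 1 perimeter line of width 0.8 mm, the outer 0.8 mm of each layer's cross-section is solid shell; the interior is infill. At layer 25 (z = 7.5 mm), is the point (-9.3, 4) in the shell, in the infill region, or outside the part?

shell

At z = 7.5 mm: the cylinder: section is a regular 24-gon, circumradius r=10.5; the r=3 sphere at (5, 10) contributes a regular 24-gon of circumradius √(3²−0.5²) = 2.958; After the difference (first − rest): starting from the r=10.5 cylinder, the r=3 sphere at (5, 10) partially overlaps it — only the 8.58 mm² overlap (of its 27.18 mm²) is removed, clipping the outline — 1 connected region. Overall, the cross-section is a single solid region. The nearest boundary edge runs (-10.14, 2.72)→(-9.09, 5.25); distance from the point to it = 0.29 mm. The point is inside the cross-section, 0.29 mm from the nearest boundary — within the 0.8 mm shell band (1 × 0.8).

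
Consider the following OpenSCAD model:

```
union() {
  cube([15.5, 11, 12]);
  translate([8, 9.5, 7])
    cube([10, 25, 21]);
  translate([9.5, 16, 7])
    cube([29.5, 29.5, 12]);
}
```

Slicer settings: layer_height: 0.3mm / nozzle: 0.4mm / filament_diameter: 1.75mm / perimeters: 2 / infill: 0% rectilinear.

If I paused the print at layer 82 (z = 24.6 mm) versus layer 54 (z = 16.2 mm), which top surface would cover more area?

layer 54 (z = 16.2 mm)

Layer 82 (z = 24.6): the cube is not intersected at this z (z outside [0, 12]); the cube at (8, 9.5) (footprint 10×25) is included at this height (area 250.00 mm²); the cube at (9.5, 16) does not reach this height (z outside [7, 19]); Taking the union: only the 10×25 cube at (8, 9.5) is present, so the union is just that shape — area = 250.00 mm². So its area = 250.00 mm². Layer 54 (z = 16.2): the cube is not intersected at this z (z outside [0, 12]); the cube at (8, 9.5) (footprint 10×25) is included at this height (area 250.00 mm²); the cube at (9.5, 16) is present — its section is the full 29.5×29.5 rectangle (area 870.25 mm²); Merging all regions: the regions partially overlap — summed areas 1120.25 mm² minus the doubly-counted overlap 157.25 mm² gives 963.00 mm² — area = 963.00 mm². So its area = 963.00 mm². Layer 54 is larger (963.00 vs 250.00 mm²).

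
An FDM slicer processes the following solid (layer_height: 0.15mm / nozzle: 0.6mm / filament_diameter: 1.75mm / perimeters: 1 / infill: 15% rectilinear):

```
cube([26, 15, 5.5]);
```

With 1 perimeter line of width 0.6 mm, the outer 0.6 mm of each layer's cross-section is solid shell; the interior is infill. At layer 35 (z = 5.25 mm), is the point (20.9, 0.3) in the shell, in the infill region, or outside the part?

At z = 5.25 mm: the cube (footprint 26×15) is included at this height. Overall, the cross-section is a single solid region. The nearest boundary edge runs (0.00, 0.00)→(26.00, 0.00); distance from the point to it = 0.30 mm. The point is inside the cross-section, 0.30 mm from the nearest boundary — within the 0.6 mm shell band (1 × 0.6).

shell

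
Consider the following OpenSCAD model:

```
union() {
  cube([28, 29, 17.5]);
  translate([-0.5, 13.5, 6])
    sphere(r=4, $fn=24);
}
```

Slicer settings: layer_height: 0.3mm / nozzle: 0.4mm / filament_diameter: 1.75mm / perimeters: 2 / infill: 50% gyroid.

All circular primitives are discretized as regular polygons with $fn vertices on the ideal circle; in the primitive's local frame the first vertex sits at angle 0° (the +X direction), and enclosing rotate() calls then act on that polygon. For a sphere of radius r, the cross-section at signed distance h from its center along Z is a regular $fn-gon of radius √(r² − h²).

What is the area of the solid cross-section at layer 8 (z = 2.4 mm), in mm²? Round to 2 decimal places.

818.43 mm²

At z = 2.4 mm: the 28×29 cube contributes its full rectangle (area 812.00 mm²); the r=4 sphere at (-0.5, 13.5) slices to a regular 24-gon of circumradius 1.744 (√(r²−h²) with h=3.6 from center) (area = (24/2)·1.744²·sin(360°/24) = 9.44 mm²); Merging all regions: the regions partially overlap — summed areas 821.44 mm² minus the doubly-counted overlap 3.01 mm² gives 818.43 mm² — area = 818.43 mm². Overall, the cross-section is a single solid region. Net area = 818.43 mm².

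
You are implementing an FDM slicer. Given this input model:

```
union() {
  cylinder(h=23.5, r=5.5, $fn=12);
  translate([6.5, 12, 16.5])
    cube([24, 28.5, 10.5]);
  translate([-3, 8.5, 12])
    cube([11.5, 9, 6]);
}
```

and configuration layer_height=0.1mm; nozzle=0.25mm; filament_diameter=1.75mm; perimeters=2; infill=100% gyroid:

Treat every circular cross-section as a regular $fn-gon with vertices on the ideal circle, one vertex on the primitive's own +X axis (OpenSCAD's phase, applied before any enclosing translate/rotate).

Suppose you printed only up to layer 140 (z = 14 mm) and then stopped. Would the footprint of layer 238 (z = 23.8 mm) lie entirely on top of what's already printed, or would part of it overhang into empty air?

part overhangs

Compare the two slices. At z = 14: the cylinder: section is a regular 12-gon, circumradius r=5.5 (area = (12/2)·5.500²·sin(360°/12) = 90.75 mm²); the cube at (6.5, 12) does not reach this height (z outside [16.5, 27]); the 11.5×9 cube at (-3, 8.5) contributes its full rectangle (area 103.50 mm²); Combining (union): the 2 present regions are separate (no shared area or edge), so areas and boundary lengths simply add and each stays a separate island — area = 194.25 mm². At z = 23.8: the cylinder is absent (z outside [0, 23.5]); the cube at (6.5, 12) (footprint 24×28.5) is included at this height (area 684.00 mm²); the cube at (-3, 8.5) is absent (z outside [12, 18]); Merging all regions: only the 24×28.5 cube at (6.5, 12) is present, so the union is just that shape — area = 684.00 mm². Checking containment: at z = 23.8 the cross-section extends beyond the z = 14 cross-section by about 673.00 mm².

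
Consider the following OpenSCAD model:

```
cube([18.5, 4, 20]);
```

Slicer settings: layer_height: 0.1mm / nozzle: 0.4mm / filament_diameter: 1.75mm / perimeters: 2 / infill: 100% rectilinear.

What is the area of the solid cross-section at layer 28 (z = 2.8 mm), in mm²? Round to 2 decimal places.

At z = 2.8 mm: the cube is present — its section is the full 18.5×4 rectangle (area 74.00 mm²). Overall, the cross-section is a single solid region. Net area = 74.00 mm².

74.00 mm²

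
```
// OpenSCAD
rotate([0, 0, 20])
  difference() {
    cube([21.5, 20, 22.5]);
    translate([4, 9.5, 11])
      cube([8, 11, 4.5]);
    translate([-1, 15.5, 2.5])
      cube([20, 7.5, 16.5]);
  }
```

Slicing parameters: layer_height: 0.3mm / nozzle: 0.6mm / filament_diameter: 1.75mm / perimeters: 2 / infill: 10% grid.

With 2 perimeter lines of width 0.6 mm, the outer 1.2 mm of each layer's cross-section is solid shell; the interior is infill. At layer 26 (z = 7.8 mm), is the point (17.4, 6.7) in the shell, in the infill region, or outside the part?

shell

At z = 7.8 mm: the cube (footprint 21.5×20) is included at this height; the cube at (4, 9.5) is not intersected at this z (z outside [11, 15.5]); the cube at (-1, 15.5) is present — its section is the full 20×7.5 rectangle; Subtracting the remaining from the first: starting from the 21.5×20 cube, the 20×7.5 cube at (-1, 15.5) partially overlaps it — only the 85.50 mm² overlap (of its 150.00 mm²) is removed, clipping the outline — 1 connected region; (rotated 20° about Z; rotation is an isometry so areas/perimeters/island counts are preserved). Overall, the cross-section is a single solid region. Undo the 20° rotation: the query point maps to (18.642, 0.345) in the un-rotated model frame. The nearest boundary edge runs (21.50, 0.00)→(0.00, 0.00); distance from the point to it = 0.34 mm. The point is inside the cross-section, 0.34 mm from the nearest boundary — within the 1.2 mm shell band (2 × 0.6).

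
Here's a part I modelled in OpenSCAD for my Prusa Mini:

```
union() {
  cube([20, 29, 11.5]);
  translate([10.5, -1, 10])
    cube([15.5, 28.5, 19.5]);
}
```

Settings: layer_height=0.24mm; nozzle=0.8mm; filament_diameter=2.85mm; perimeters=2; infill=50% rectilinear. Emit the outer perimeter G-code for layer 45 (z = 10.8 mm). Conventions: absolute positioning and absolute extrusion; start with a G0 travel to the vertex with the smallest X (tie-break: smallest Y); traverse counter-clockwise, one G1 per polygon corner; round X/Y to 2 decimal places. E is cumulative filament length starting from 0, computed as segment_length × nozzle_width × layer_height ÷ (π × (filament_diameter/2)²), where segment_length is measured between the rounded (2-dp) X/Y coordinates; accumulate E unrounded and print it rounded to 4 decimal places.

G0 X0.00 Y0.00 Z10.80
G1 X10.50 Y0.00 E0.3160
G1 X10.50 Y-1.00 E0.3461
G1 X26.00 Y-1.00 E0.8126
G1 X26.00 Y27.50 E1.6704
G1 X20.00 Y27.50 E1.8510
G1 X20.00 Y29.00 E1.8961
G1 X0.00 Y29.00 E2.4980
G1 X0.00 Y0.00 E3.3709

At z = 10.8 mm: the cube (footprint 20×29) is included at this height; the cube at (10.5, -1) is present — its section is the full 15.5×28.5 rectangle; Merging all regions: the regions partially overlap (shared area 261.25 mm²), so overlapping operands fuse into one piece — 1 connected region. The outline is a single polygon with 8 vertices. Extrusion per mm of travel: 0.8 × 0.24 / (π × 1.425²) = 0.030097. Accumulating E over each segment gives final E = 3.3709.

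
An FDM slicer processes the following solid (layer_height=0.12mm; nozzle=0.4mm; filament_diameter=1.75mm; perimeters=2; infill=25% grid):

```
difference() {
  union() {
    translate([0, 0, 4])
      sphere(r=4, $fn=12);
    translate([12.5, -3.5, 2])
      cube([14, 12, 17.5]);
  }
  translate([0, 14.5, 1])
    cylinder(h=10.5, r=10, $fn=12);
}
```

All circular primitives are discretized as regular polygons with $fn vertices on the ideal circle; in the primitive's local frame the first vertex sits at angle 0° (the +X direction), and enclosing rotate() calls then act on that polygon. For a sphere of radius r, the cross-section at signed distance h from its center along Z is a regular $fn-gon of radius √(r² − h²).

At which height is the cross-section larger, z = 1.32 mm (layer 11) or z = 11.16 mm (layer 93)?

layer 93 (z = 11.16 mm)

Layer 11 (z = 1.32): the r=4 sphere slices to a regular 12-gon of circumradius 2.969 (√(r²−h²) with h=2.68 from center) (area = (12/2)·2.969²·sin(360°/12) = 26.45 mm²); the cube at (12.5, -3.5) does not reach this height (z outside [2, 19.5]); Taking the union: only the r=4 sphere is present, so the union is just that shape — area = 26.45 mm²; the r=10 cylinder at (0, 14.5) gives a regular 12-gon of circumradius 10 (constant along its height) (area = (12/2)·10.000²·sin(360°/12) = 300.00 mm²); Subtracting the remaining from the first: starting from the result so far (26.45 mm²), the r=10 cylinder at (0, 14.5) misses the remaining region (no effect) — area = 26.45 mm². So its area = 26.45 mm². Layer 93 (z = 11.16): the sphere is not intersected at this z (|z−center|=7.160 > r=4); the 14×12 cube at (12.5, -3.5) contributes its full rectangle (area 168.00 mm²); Merging all regions: only the 14×12 cube at (12.5, -3.5) is present, so the union is just that shape — area = 168.00 mm²; the cylinder at (0, 14.5): section is a regular 12-gon, circumradius r=10 (area = (12/2)·10.000²·sin(360°/12) = 300.00 mm²); Taking the first minus the rest: starting from that combined region (168.00 mm²), the r=10 cylinder at (0, 14.5) misses the remaining region (no effect) — area = 168.00 mm². So its area = 168.00 mm². Layer 93 is larger (168.00 vs 26.45 mm²).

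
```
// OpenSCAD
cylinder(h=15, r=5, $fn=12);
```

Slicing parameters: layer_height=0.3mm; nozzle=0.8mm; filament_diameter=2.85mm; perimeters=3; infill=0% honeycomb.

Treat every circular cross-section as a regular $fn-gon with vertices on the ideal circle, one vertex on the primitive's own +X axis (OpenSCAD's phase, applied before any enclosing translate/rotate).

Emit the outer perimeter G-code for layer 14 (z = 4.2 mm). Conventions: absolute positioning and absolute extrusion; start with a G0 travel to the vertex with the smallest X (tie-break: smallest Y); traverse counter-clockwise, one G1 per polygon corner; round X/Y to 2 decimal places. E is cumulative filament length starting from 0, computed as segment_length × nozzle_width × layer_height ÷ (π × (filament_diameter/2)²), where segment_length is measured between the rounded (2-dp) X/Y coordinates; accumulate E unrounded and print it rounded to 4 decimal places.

G0 X-5.00 Y0.00 Z4.20
G1 X-4.33 Y-2.50 E0.0974
G1 X-2.50 Y-4.33 E0.1947
G1 X0.00 Y-5.00 E0.2921
G1 X2.50 Y-4.33 E0.3895
G1 X4.33 Y-2.50 E0.4868
G1 X5.00 Y0.00 E0.5842
G1 X4.33 Y2.50 E0.6816
G1 X2.50 Y4.33 E0.7790
G1 X0.00 Y5.00 E0.8763
G1 X-2.50 Y4.33 E0.9737
G1 X-4.33 Y2.50 E1.0711
G1 X-5.00 Y0.00 E1.1684

At z = 4.2 mm: the cylinder: section is a regular 12-gon, circumradius r=5. The outline is a single polygon with 12 vertices. Extrusion per mm of travel: 0.8 × 0.3 / (π × 1.425²) = 0.037621. Accumulating E over each segment gives final E = 1.1684.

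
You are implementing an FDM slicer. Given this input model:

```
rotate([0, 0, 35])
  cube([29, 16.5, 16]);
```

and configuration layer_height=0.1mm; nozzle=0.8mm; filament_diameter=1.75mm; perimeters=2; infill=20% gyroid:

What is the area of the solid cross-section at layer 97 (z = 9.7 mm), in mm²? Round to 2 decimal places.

478.50 mm²

At z = 9.7 mm: the cube (footprint 29×16.5) is included at this height (area 478.50 mm²); (whole slice rotated 35° about Z — lengths, areas and connectivity unchanged). Overall, the cross-section is a single solid region. Net area = 478.50 mm².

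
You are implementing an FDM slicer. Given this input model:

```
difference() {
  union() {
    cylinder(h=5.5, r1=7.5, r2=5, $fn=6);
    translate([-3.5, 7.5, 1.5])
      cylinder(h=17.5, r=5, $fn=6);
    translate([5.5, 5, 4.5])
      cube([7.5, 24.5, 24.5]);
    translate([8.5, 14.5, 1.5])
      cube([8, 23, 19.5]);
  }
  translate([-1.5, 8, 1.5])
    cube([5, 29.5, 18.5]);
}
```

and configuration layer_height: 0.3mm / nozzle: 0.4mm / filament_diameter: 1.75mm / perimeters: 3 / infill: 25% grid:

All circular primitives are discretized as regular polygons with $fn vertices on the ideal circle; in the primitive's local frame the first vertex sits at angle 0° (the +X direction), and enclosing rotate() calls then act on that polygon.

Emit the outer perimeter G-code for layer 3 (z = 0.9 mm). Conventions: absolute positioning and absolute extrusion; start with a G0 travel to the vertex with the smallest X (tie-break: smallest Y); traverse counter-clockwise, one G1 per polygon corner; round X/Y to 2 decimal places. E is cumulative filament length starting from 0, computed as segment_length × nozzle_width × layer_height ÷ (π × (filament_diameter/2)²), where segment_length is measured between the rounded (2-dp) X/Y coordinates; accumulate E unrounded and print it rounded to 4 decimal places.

At z = 0.9 mm: the cone contributes a regular 6-gon of circumradius 7.091 (interpolated between r1=7.5 and r2=5 at t=0.164); the cylinder at (-3.5, 7.5) does not reach this height (z outside [1.5, 19]); the cube at (5.5, 5) is not intersected at this z (z outside [4.5, 29]); the cube at (8.5, 14.5) is absent (z outside [1.5, 21]); Taking the union: only the cone is present, so the union is just that shape — 1 connected region; the cube at (-1.5, 8) does not reach this height (z outside [1.5, 20]); Subtracting the remaining from the first: none of the subtracted shapes is present at this height, so that combined region is unchanged — 1 connected region. The outline is a single polygon with 6 vertices. Extrusion per mm of travel: 0.4 × 0.3 / (π × 0.875²) = 0.049890. Accumulating E over each segment gives final E = 2.1228.

G0 X-7.09 Y0.00 Z0.90
G1 X-3.55 Y-6.14 E0.3536
G1 X3.55 Y-6.14 E0.7078
G1 X7.09 Y0.00 E1.0614
G1 X3.55 Y6.14 E1.4150
G1 X-3.55 Y6.14 E1.7692
G1 X-7.09 Y0.00 E2.1228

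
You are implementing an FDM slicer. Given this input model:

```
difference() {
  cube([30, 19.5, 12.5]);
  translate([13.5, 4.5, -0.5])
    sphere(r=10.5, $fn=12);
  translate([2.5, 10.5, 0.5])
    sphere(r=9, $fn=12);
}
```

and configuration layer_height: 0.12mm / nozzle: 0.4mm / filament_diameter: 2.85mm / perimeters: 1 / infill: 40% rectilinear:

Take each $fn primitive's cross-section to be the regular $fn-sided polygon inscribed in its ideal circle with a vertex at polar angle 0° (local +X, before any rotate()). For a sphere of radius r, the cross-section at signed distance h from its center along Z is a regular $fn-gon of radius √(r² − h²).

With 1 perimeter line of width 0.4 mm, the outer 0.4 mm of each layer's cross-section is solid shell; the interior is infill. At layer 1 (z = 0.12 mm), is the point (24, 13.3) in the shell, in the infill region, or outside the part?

At z = 0.12 mm: the cube is present — its section is the full 30×19.5 rectangle; the r=10.5 sphere at (13.5, 4.5) contributes a regular 12-gon of circumradius √(10.5²−0.62²) = 10.482; the sphere at (2.5, 10.5): section is a regular 12-gon, circumradius = √(r²−h²) = √(9²−0.38²) = 8.992; After the difference (first − rest): starting from the 30×19.5 cube, the r=10.5 sphere at (13.5, 4.5) partially overlaps it — only the 253.71 mm² overlap (of its 329.60 mm²) is removed, clipping the outline; the r=9 sphere at (2.5, 10.5) partially overlaps it — only the 100.46 mm² overlap (of its 242.57 mm²) is removed, clipping the outline — 2 connected regions. Overall, the cross-section has 2 separate islands. The nearest boundary edge runs (22.58, 9.74)→(18.74, 13.58); distance from the point to it = 3.52 mm. (Shell/infill is judged within the island containing the point — the largest one.) The point is inside the cross-section and 3.52 mm from the nearest boundary — more than the 0.4 mm shell width (1 × 0.4), so it's in the infill interior.

infill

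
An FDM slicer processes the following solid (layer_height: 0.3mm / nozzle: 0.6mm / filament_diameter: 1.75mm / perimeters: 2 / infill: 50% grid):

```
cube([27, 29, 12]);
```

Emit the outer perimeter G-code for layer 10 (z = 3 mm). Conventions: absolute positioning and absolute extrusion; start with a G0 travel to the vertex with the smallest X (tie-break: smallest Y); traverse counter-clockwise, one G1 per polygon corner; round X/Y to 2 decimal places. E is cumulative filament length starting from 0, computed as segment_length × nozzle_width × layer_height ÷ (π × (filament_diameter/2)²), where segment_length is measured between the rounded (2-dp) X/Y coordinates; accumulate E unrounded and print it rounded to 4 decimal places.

At z = 3 mm: the cube (footprint 27×29) is included at this height. The outline is a single polygon with 4 vertices. Extrusion per mm of travel: 0.6 × 0.3 / (π × 0.875²) = 0.074835. Accumulating E over each segment gives final E = 8.3816.

G0 X0.00 Y0.00 Z3.00
G1 X27.00 Y0.00 E2.0206
G1 X27.00 Y29.00 E4.1908
G1 X0.00 Y29.00 E6.2113
G1 X0.00 Y0.00 E8.3816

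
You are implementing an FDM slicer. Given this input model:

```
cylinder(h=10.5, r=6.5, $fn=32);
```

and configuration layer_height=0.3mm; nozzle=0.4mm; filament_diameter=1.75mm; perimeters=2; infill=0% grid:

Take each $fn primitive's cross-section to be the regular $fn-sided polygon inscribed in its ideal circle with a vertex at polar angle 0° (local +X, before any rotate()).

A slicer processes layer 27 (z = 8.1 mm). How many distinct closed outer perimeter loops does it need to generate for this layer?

1

At z = 8.1 mm: the r=6.5 cylinder gives a regular 32-gon of circumradius 6.5 (constant along its height). The result has 1 disconnected region.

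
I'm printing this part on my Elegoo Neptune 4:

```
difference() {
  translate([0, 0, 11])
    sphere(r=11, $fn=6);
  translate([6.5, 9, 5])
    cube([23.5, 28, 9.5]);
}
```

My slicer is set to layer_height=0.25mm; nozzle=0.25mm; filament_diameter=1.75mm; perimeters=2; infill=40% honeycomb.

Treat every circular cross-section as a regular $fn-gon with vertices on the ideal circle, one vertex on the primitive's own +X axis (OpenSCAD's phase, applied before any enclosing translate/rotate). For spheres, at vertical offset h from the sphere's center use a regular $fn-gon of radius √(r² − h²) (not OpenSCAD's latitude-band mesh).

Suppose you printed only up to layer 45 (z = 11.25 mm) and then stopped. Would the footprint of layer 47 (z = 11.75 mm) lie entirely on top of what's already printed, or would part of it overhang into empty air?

entirely on top

Compare the two slices. At z = 11.25: the sphere: section is a regular 6-gon, circumradius = √(r²−h²) = √(11²−0.25²) = 10.997 (area = (6/2)·10.997²·sin(360°/6) = 314.20 mm²); the cube at (6.5, 9) (footprint 23.5×28) is included at this height (area 658.00 mm²); Taking the first minus the rest: starting from the r=11 sphere (314.20 mm²), the 23.5×28 cube at (6.5, 9) misses the remaining region (no effect) — area = 314.20 mm². At z = 11.75: the r=11 sphere contributes a regular 6-gon of circumradius √(11²−0.75²) = 10.974 (area = (6/2)·10.974²·sin(360°/6) = 312.91 mm²); the cube at (6.5, 9) (footprint 23.5×28) is included at this height (area 658.00 mm²); Subtracting the remaining from the first: starting from the r=11 sphere (312.91 mm²), the 23.5×28 cube at (6.5, 9) misses the remaining region (no effect) — area = 312.91 mm². Checking containment: the cross-section at z = 11.75 is a subset of the cross-section at z = 11.25.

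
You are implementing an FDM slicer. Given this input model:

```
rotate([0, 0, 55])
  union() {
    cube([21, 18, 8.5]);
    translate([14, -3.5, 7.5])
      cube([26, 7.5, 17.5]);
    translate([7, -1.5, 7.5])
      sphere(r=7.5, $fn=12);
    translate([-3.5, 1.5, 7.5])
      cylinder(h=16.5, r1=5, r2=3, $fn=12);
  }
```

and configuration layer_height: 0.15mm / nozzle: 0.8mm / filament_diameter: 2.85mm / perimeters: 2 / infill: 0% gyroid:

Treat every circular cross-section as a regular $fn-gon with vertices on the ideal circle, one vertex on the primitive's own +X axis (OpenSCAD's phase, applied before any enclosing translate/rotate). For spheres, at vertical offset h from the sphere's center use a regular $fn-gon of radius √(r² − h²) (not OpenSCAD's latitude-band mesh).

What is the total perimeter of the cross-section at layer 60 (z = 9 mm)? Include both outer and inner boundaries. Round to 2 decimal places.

127.65 mm

At z = 9 mm: the cube does not reach this height (z outside [0, 8.5]); the cube at (14, -3.5) (footprint 26×7.5) is included at this height (perimeter 67.00 mm); the sphere at (7, -1.5): section is a regular 12-gon, circumradius = √(r²−h²) = √(7.5²−1.5²) = 7.348 (perimeter = 2·12·7.348·sin(180°/12) = 45.65 mm); the cone at (-3.5, 1.5) contributes a regular 12-gon of circumradius 4.818 (interpolated between r1=5 and r2=3 at t=0.091) (perimeter = 2·12·4.818·sin(180°/12) = 29.93 mm); Merging all regions: the regions partially overlap (shared area 3.55 mm²), so the edge portions inside another operand are dropped and the merged outline is re-measured after clipping — boundary = 127.65 mm; (rotated 55° about Z; rotation is an isometry so areas/perimeters/island counts are preserved). Overall, the cross-section is a single solid region. Total boundary length (outer) = 127.65 mm.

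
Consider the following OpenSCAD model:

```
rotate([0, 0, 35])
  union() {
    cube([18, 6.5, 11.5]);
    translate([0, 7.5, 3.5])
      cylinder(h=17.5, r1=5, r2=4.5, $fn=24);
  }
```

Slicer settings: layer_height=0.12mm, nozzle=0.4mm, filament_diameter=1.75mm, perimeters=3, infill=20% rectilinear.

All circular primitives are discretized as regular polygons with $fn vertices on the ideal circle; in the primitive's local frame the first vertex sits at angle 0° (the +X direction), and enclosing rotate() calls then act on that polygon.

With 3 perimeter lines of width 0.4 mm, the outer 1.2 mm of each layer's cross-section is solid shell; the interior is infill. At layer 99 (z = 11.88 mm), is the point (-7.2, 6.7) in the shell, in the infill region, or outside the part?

At z = 11.88 mm: the cube does not reach this height (z outside [0, 11.5]); the cone at (0, 7.5): at t=0.479 of its height the radius interpolates to r₁+(r₂−r₁)t = 4.761, giving a regular 24-gon of that circumradius; Taking the union: only the cone at (0, 7.5) is present, so the union is just that shape — 1 connected region; (whole slice rotated 35° about Z — lengths, areas and connectivity unchanged). Overall, the cross-section is a single solid region. Undo the 35° rotation: the query point maps to (-2.055, 9.618) in the un-rotated model frame. The nearest boundary edge runs (-2.38, 11.62)→(-3.37, 10.87); distance from the point to it = 1.79 mm. The point is inside the cross-section and 1.79 mm from the nearest boundary — more than the 1.2 mm shell width (3 × 0.4), so it's in the infill interior.

infill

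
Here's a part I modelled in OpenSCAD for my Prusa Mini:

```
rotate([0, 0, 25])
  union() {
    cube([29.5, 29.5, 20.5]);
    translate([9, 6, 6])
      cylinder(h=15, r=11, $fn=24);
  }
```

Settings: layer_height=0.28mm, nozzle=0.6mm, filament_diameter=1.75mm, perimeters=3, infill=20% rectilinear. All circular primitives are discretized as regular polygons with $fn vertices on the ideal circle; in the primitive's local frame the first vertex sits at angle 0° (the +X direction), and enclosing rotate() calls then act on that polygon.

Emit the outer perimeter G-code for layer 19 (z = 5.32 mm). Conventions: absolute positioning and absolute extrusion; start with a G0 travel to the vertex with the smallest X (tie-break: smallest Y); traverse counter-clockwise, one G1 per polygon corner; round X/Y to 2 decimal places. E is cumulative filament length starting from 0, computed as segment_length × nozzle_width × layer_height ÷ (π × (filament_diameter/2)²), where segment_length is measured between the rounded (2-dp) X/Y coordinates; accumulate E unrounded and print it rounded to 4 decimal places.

At z = 5.32 mm: the 29.5×29.5 cube contributes its full rectangle; the cylinder at (9, 6) is absent (z outside [6, 21]); Taking the union: only the 29.5×29.5 cube is present, so the union is just that shape — 1 connected region; (whole slice rotated 25° about Z — lengths, areas and connectivity unchanged). The outline is a single polygon with 4 vertices. Extrusion per mm of travel: 0.6 × 0.28 / (π × 0.875²) = 0.069846. Accumulating E over each segment gives final E = 8.2423.

G0 X-12.47 Y26.74 Z5.32
G1 X0.00 Y0.00 E2.0608
G1 X26.74 Y12.47 E4.1216
G1 X14.27 Y39.20 E6.1818
G1 X-12.47 Y26.74 E8.2423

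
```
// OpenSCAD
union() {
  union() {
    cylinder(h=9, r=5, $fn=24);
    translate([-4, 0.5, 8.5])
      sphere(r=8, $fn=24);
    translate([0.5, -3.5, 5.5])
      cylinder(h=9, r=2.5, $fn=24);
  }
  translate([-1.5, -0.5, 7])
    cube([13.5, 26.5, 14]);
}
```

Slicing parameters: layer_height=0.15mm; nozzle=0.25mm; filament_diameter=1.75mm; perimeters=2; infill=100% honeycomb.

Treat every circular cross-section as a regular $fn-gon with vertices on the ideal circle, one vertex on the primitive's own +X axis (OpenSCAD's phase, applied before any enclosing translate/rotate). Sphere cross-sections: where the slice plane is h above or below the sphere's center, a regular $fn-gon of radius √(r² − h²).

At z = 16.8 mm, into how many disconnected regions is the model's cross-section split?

At z = 16.8 mm: the cylinder is not intersected at this z (z outside [0, 9]); the sphere at (-4, 0.5) is absent (|z−center|=8.300 > r=8); the cylinder at (0.5, -3.5) is absent (z outside [5.5, 14.5]); Combining (union): nothing is present at this height; the cube at (-1.5, -0.5) (footprint 13.5×26.5) is included at this height; Taking the union: only the 13.5×26.5 cube at (-1.5, -0.5) is present, so the union is just that shape — 1 connected region. The result has 1 disconnected region.

1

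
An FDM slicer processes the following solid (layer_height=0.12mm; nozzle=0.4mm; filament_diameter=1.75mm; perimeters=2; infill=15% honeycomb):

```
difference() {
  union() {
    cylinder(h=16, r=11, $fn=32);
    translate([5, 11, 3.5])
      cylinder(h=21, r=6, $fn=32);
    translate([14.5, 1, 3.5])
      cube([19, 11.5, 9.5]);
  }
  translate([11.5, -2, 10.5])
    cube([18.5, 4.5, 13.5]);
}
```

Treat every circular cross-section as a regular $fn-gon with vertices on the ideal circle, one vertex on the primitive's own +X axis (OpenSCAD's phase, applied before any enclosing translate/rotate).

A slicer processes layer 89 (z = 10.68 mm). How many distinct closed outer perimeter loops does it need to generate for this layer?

At z = 10.68 mm: the r=11 cylinder contributes a regular 32-gon of circumradius 11; the r=6 cylinder at (5, 11) gives a regular 32-gon of circumradius 6 (constant along its height); the 19×11.5 cube at (14.5, 1) contributes its full rectangle; Taking the union: the regions partially overlap (shared area 37.11 mm²), so overlapping operands fuse into one piece — 2 connected regions; the 18.5×4.5 cube at (11.5, -2) contributes its full rectangle; Taking the first minus the rest: starting from that combined region, the 18.5×4.5 cube at (11.5, -2) partially overlaps it — only the 23.25 mm² overlap (of its 83.25 mm²) is removed, clipping the outline — 2 connected regions. The result has 2 disconnected regions.

2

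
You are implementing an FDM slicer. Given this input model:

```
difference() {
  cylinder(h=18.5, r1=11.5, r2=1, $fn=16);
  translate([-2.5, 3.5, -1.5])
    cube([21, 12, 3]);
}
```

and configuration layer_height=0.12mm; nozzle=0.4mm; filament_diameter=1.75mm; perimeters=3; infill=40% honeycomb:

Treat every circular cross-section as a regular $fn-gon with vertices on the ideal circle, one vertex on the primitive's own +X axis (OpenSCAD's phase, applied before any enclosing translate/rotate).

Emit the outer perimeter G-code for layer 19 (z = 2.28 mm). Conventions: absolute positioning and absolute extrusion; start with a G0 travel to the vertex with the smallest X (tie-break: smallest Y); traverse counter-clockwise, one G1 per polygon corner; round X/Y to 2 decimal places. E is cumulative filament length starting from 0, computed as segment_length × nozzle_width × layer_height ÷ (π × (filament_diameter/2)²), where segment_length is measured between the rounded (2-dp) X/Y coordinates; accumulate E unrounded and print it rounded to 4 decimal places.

G0 X-10.21 Y0.00 Z2.28
G1 X-9.43 Y-3.91 E0.0796
G1 X-7.22 Y-7.22 E0.1590
G1 X-3.91 Y-9.43 E0.2384
G1 X0.00 Y-10.21 E0.3180
G1 X3.91 Y-9.43 E0.3975
G1 X7.22 Y-7.22 E0.4770
G1 X9.43 Y-3.91 E0.5564
G1 X10.21 Y0.00 E0.6360
G1 X9.43 Y3.91 E0.7155
G1 X7.22 Y7.22 E0.7950
G1 X3.91 Y9.43 E0.8744
G1 X0.00 Y10.21 E0.9539
G1 X-3.91 Y9.43 E1.0335
G1 X-7.22 Y7.22 E1.1129
G1 X-9.43 Y3.91 E1.1924
G1 X-10.21 Y0.00 E1.2719

At z = 2.28 mm: the cone: at t=0.123 of its height the radius interpolates to r₁+(r₂−r₁)t = 10.206, giving a regular 16-gon of that circumradius; the cube at (-2.5, 3.5) is not intersected at this z (z outside [-1.5, 1.5]); After the difference (first − rest): none of the subtracted shapes is present at this height, so the cone is unchanged — 1 connected region. The outline is a single polygon with 16 vertices. Extrusion per mm of travel: 0.4 × 0.12 / (π × 0.875²) = 0.019956. Accumulating E over each segment gives final E = 1.2719.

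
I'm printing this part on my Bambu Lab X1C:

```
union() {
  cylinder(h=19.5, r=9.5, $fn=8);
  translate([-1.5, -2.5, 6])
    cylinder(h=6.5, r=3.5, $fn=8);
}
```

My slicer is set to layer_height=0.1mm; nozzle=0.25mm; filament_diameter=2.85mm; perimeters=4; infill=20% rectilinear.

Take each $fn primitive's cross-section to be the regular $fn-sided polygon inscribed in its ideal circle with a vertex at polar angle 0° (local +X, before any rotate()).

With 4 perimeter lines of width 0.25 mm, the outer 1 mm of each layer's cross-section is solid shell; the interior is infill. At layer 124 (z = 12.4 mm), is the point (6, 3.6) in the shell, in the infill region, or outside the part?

infill

At z = 12.4 mm: the cylinder: section is a regular 8-gon, circumradius r=9.5; the r=3.5 cylinder at (-1.5, -2.5) contributes a regular 8-gon of circumradius 3.5; Taking the union: the r=3.5 cylinder at (-1.5, -2.5) lies entirely inside the r=9.5 cylinder, so the union is just the r=9.5 cylinder — 1 connected region. Overall, the cross-section is a single solid region. The nearest boundary edge runs (6.72, 6.72)→(9.50, 0.00); distance from the point to it = 1.86 mm. The point is inside the cross-section and 1.86 mm from the nearest boundary — more than the 1 mm shell width (4 × 0.25), so it's in the infill interior.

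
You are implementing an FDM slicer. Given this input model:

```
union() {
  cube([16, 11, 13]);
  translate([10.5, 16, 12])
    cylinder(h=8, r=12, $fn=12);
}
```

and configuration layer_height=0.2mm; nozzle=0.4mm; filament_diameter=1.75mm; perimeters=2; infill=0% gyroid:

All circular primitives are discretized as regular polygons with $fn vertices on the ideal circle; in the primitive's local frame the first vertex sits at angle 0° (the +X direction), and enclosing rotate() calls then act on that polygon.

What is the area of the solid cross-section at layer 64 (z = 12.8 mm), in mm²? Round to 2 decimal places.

522.25 mm²

At z = 12.8 mm: the 16×11 cube contributes its full rectangle (area 176.00 mm²); the r=12 cylinder at (10.5, 16) contributes a regular 12-gon of circumradius 12 (area = (12/2)·12.000²·sin(360°/12) = 432.00 mm²); Merging all regions: the regions partially overlap — summed areas 608.00 mm² minus the doubly-counted overlap 85.75 mm² gives 522.25 mm² — area = 522.25 mm². Overall, the cross-section is a single solid region. Net area = 522.25 mm².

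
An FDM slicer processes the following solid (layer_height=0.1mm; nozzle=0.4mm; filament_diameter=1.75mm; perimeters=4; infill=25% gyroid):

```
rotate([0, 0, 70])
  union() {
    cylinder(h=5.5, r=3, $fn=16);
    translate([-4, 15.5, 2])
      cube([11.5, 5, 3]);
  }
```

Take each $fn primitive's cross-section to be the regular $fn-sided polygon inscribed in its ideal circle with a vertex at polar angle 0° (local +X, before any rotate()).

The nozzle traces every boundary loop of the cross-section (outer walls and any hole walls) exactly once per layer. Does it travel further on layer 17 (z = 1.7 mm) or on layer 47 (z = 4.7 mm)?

layer 47 (z = 4.7 mm)

Layer 17 (z = 1.7): the r=3 cylinder gives a regular 16-gon of circumradius 3 (constant along its height) (perimeter = 2·16·3.000·sin(180°/16) = 18.73 mm); the cube at (-4, 15.5) is absent (z outside [2, 5]); Combining (union): only the r=3 cylinder is present, so the union is just that shape — boundary = 18.73 mm; (whole slice rotated 70° about Z — lengths, areas and connectivity unchanged). So its perimeter = 18.73 mm. Layer 47 (z = 4.7): the r=3 cylinder gives a regular 16-gon of circumradius 3 (constant along its height) (perimeter = 2·16·3.000·sin(180°/16) = 18.73 mm); the cube at (-4, 15.5) (footprint 11.5×5) is included at this height (perimeter 33.00 mm); Combining (union): the 2 present regions are separate (no shared area or edge), so areas and boundary lengths simply add and each stays a separate island — boundary = 51.73 mm; (rotated 70° about Z; rotation is an isometry so areas/perimeters/island counts are preserved). So its perimeter = 51.73 mm. Layer 47 is larger (51.73 vs 18.73 mm).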